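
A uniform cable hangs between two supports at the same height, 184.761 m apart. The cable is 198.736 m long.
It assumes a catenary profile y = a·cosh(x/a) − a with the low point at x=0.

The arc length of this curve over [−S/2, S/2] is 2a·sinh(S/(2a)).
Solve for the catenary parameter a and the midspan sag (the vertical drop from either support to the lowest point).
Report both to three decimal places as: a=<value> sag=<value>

a=138.660 sag=31.929

seed: a₀ = √(S³/(24(L−S))) = √(184.761³/(24·13.975)) = 137.130458
iter 1: u=0.673669  f(a)=+3.206e-01  f'(a)=-2.132e-01  a ← 137.130458 − (+3.206e-01/-2.132e-01) = 138.633878
iter 2: u=0.666363  f(a)=+5.348e-03  f'(a)=-2.062e-01  a ← 138.633878 − (+5.348e-03/-2.062e-01) = 138.659819
iter 3: u=0.666238  f(a)=+1.545e-06  f'(a)=-2.060e-01  a ← 138.659819 − (+1.545e-06/-2.060e-01) = 138.659826
iter 4: u=0.666238  f(a)=+8.527e-14  f'(a)=-2.060e-01  a ← 138.659826 − (+8.527e-14/-2.060e-01) = 138.659826
converged: |Δa| < 1e-12 after 4 iterations
sag = a·(cosh(S/(2a)) − 1) = 138.659826·(cosh(0.666238) − 1) = 31.928998
T_max/T_min = cosh(S/(2a)) = 1.230269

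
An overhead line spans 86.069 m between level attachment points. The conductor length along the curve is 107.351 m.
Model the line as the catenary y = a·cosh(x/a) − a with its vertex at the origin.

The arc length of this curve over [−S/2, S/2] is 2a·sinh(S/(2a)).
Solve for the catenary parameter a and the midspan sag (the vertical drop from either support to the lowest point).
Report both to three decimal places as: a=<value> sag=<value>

a=36.573 sag=28.378

seed: a₀ = √(S³/(24(L−S))) = √(86.069³/(24·21.282)) = 35.331192
iter 1: u=1.218031  f(a)=+1.636e+00  f'(a)=-1.393e+00  a ← 35.331192 − (+1.636e+00/-1.393e+00) = 36.505218
iter 2: u=1.178859  f(a)=+8.506e-02  f'(a)=-1.252e+00  a ← 36.505218 − (+8.506e-02/-1.252e+00) = 36.573177
iter 3: u=1.176668  f(a)=+2.580e-04  f'(a)=-1.244e+00  a ← 36.573177 − (+2.580e-04/-1.244e+00) = 36.573384
iter 4: u=1.176662  f(a)=+2.390e-09  f'(a)=-1.244e+00  a ← 36.573384 − (+2.390e-09/-1.244e+00) = 36.573384
iter 5: u=1.176662  f(a)=+0.000e+00  f'(a)=-1.244e+00  a ← 36.573384 − (+0.000e+00/-1.244e+00) = 36.573384
converged: |Δa| < 1e-12 after 5 iterations
sag = a·(cosh(S/(2a)) − 1) = 36.573384·(cosh(1.176662) − 1) = 28.377918
T_max/T_min = cosh(S/(2a)) = 1.775917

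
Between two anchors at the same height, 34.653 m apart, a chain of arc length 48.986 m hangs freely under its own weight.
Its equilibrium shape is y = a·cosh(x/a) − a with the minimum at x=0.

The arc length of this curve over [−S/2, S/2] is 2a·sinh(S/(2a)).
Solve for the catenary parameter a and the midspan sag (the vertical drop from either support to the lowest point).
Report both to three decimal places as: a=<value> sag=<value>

a=11.625 sag=15.487

seed: a₀ = √(S³/(24(L−S))) = √(34.653³/(24·14.333)) = 10.998592
iter 1: u=1.575338  f(a)=+1.887e+00  f'(a)=-3.313e+00  a ← 10.998592 − (+1.887e+00/-3.313e+00) = 11.568224
iter 2: u=1.497767  f(a)=+1.565e-01  f'(a)=-2.784e+00  a ← 11.568224 − (+1.565e-01/-2.784e+00) = 11.624441
iter 3: u=1.490523  f(a)=+1.292e-03  f'(a)=-2.739e+00  a ← 11.624441 − (+1.292e-03/-2.739e+00) = 11.624913
iter 4: u=1.490463  f(a)=+8.962e-08  f'(a)=-2.738e+00  a ← 11.624913 − (+8.962e-08/-2.738e+00) = 11.624913
iter 5: u=1.490463  f(a)=+7.105e-15  f'(a)=-2.738e+00  a ← 11.624913 − (+7.105e-15/-2.738e+00) = 11.624913
converged: |Δa| < 1e-12 after 5 iterations
sag = a·(cosh(S/(2a)) − 1) = 11.624913·(cosh(1.490463) − 1) = 15.486812
T_max/T_min = cosh(S/(2a)) = 2.332209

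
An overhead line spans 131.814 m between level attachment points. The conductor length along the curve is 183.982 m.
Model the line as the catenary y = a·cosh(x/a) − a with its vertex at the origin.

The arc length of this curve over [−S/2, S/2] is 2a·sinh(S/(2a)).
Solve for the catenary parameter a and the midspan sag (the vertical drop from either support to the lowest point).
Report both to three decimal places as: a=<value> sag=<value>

seed: a₀ = √(S³/(24(L−S))) = √(131.814³/(24·52.168)) = 42.769541
iter 1: u=1.540980  f(a)=+6.556e+00  f'(a)=-3.070e+00  a ← 42.769541 − (+6.556e+00/-3.070e+00) = 44.904943
iter 2: u=1.467700  f(a)=+5.230e-01  f'(a)=-2.598e+00  a ← 44.904943 − (+5.230e-01/-2.598e+00) = 45.106232
iter 3: u=1.461151  f(a)=+3.966e-03  f'(a)=-2.559e+00  a ← 45.106232 − (+3.966e-03/-2.559e+00) = 45.107782
iter 4: u=1.461100  f(a)=+2.318e-07  f'(a)=-2.559e+00  a ← 45.107782 − (+2.318e-07/-2.559e+00) = 45.107782
iter 5: u=1.461100  f(a)=+2.842e-14  f'(a)=-2.559e+00  a ← 45.107782 − (+2.842e-14/-2.559e+00) = 45.107782
converged: |Δa| < 1e-12 after 5 iterations
sag = a·(cosh(S/(2a)) − 1) = 45.107782·(cosh(1.461100) − 1) = 57.347360
T_max/T_min = cosh(S/(2a)) = 2.271341

a=45.108 sag=57.347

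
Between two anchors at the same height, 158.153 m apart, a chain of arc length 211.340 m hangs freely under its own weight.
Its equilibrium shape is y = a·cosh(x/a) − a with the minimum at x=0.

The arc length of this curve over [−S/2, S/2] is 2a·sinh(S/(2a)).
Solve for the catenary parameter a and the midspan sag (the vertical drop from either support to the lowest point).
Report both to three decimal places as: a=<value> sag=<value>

a=58.284 sag=62.394

seed: a₀ = √(S³/(24(L−S))) = √(158.153³/(24·53.187)) = 55.668277
iter 1: u=1.420495  f(a)=+5.631e+00  f'(a)=-2.325e+00  a ← 55.668277 − (+5.631e+00/-2.325e+00) = 58.090016
iter 2: u=1.361275  f(a)=+3.883e-01  f'(a)=-2.015e+00  a ← 58.090016 − (+3.883e-01/-2.015e+00) = 58.282758
iter 3: u=1.356773  f(a)=+2.149e-03  f'(a)=-1.992e+00  a ← 58.282758 − (+2.149e-03/-1.992e+00) = 58.283836
iter 4: u=1.356748  f(a)=+6.661e-08  f'(a)=-1.992e+00  a ← 58.283836 − (+6.661e-08/-1.992e+00) = 58.283836
iter 5: u=1.356748  f(a)=-2.842e-14  f'(a)=-1.992e+00  a ← 58.283836 − (-2.842e-14/-1.992e+00) = 58.283836
converged: |Δa| < 1e-12 after 5 iterations
sag = a·(cosh(S/(2a)) − 1) = 58.283836·(cosh(1.356748) − 1) = 62.394059
T_max/T_min = cosh(S/(2a)) = 2.070521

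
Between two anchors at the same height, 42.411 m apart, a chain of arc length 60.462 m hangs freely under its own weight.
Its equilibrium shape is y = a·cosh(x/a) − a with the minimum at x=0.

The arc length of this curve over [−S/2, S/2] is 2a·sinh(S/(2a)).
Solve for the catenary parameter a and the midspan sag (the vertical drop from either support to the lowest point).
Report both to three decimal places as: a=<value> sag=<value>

a=14.046 sag=19.289

seed: a₀ = √(S³/(24(L−S))) = √(42.411³/(24·18.051)) = 13.269713
iter 1: u=1.598038  f(a)=+2.450e+00  f'(a)=-3.482e+00  a ← 13.269713 − (+2.450e+00/-3.482e+00) = 13.973387
iter 2: u=1.517563  f(a)=+2.084e-01  f'(a)=-2.913e+00  a ← 13.973387 − (+2.084e-01/-2.913e+00) = 14.044932
iter 3: u=1.509833  f(a)=+1.817e-03  f'(a)=-2.862e+00  a ← 14.044932 − (+1.817e-03/-2.862e+00) = 14.045567
iter 4: u=1.509765  f(a)=+1.408e-07  f'(a)=-2.862e+00  a ← 14.045567 − (+1.408e-07/-2.862e+00) = 14.045567
iter 5: u=1.509765  f(a)=+0.000e+00  f'(a)=-2.862e+00  a ← 14.045567 − (+0.000e+00/-2.862e+00) = 14.045567
converged: |Δa| < 1e-12 after 5 iterations
sag = a·(cosh(S/(2a)) − 1) = 14.045567·(cosh(1.509765) − 1) = 19.288969
T_max/T_min = cosh(S/(2a)) = 2.373314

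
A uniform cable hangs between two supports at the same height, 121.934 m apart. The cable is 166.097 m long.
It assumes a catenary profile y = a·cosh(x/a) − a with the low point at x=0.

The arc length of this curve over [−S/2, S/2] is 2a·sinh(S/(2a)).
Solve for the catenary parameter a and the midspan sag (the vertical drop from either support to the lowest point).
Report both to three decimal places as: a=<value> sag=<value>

a=43.440 sag=50.284

seed: a₀ = √(S³/(24(L−S))) = √(121.934³/(24·44.163)) = 41.357314
iter 1: u=1.474153  f(a)=+5.055e+00  f'(a)=-2.637e+00  a ← 41.357314 − (+5.055e+00/-2.637e+00) = 43.273866
iter 2: u=1.408864  f(a)=+3.726e-01  f'(a)=-2.262e+00  a ← 43.273866 − (+3.726e-01/-2.262e+00) = 43.438614
iter 3: u=1.403521  f(a)=+2.381e-03  f'(a)=-2.233e+00  a ← 43.438614 − (+2.381e-03/-2.233e+00) = 43.439680
iter 4: u=1.403486  f(a)=+9.857e-08  f'(a)=-2.233e+00  a ← 43.439680 − (+9.857e-08/-2.233e+00) = 43.439680
iter 5: u=1.403486  f(a)=-5.684e-14  f'(a)=-2.233e+00  a ← 43.439680 − (-5.684e-14/-2.233e+00) = 43.439680
converged: |Δa| < 1e-12 after 5 iterations
sag = a·(cosh(S/(2a)) − 1) = 43.439680·(cosh(1.403486) − 1) = 50.283631
T_max/T_min = cosh(S/(2a)) = 2.157551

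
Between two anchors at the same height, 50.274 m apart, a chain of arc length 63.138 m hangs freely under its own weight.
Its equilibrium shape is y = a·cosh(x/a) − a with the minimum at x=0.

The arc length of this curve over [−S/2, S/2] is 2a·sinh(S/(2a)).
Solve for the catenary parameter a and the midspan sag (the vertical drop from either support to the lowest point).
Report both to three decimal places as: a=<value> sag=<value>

a=21.024 sag=16.905

seed: a₀ = √(S³/(24(L−S))) = √(50.274³/(24·12.864)) = 20.287173
iter 1: u=1.239059  f(a)=+1.024e+00  f'(a)=-1.474e+00  a ← 20.287173 − (+1.024e+00/-1.474e+00) = 20.982184
iter 2: u=1.198016  f(a)=+5.499e-02  f'(a)=-1.319e+00  a ← 20.982184 − (+5.499e-02/-1.319e+00) = 21.023863
iter 3: u=1.195641  f(a)=+1.784e-04  f'(a)=-1.311e+00  a ← 21.023863 − (+1.784e-04/-1.311e+00) = 21.023999
iter 4: u=1.195634  f(a)=+1.891e-09  f'(a)=-1.311e+00  a ← 21.023999 − (+1.891e-09/-1.311e+00) = 21.023999
iter 5: u=1.195634  f(a)=+1.421e-14  f'(a)=-1.311e+00  a ← 21.023999 − (+1.421e-14/-1.311e+00) = 21.023999
converged: |Δa| < 1e-12 after 5 iterations
sag = a·(cosh(S/(2a)) − 1) = 21.023999·(cosh(1.195634) − 1) = 16.905018
T_max/T_min = cosh(S/(2a)) = 1.804082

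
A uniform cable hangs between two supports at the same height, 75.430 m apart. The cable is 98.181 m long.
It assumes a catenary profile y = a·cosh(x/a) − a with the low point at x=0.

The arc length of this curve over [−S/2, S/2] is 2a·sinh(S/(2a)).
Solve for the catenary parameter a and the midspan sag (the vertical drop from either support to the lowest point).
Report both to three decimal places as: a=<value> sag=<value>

a=29.225 sag=27.906

seed: a₀ = √(S³/(24(L−S))) = √(75.430³/(24·22.751)) = 28.035628
iter 1: u=1.345253  f(a)=+2.150e+00  f'(a)=-1.936e+00  a ← 28.035628 − (+2.150e+00/-1.936e+00) = 29.145754
iter 2: u=1.294014  f(a)=+1.343e-01  f'(a)=-1.701e+00  a ← 29.145754 − (+1.343e-01/-1.701e+00) = 29.224676
iter 3: u=1.290519  f(a)=+6.011e-04  f'(a)=-1.686e+00  a ← 29.224676 − (+6.011e-04/-1.686e+00) = 29.225032
iter 4: u=1.290503  f(a)=+1.217e-08  f'(a)=-1.686e+00  a ← 29.225032 − (+1.217e-08/-1.686e+00) = 29.225033
iter 5: u=1.290503  f(a)=+1.421e-14  f'(a)=-1.686e+00  a ← 29.225033 − (+1.421e-14/-1.686e+00) = 29.225033
converged: |Δa| < 1e-12 after 5 iterations
sag = a·(cosh(S/(2a)) − 1) = 29.225033·(cosh(1.290503) − 1) = 27.906217
T_max/T_min = cosh(S/(2a)) = 1.954874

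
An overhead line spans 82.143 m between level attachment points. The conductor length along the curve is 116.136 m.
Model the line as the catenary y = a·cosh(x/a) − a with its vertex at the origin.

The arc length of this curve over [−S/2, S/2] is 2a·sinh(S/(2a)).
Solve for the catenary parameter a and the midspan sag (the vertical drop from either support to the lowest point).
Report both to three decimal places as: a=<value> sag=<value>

seed: a₀ = √(S³/(24(L−S))) = √(82.143³/(24·33.993)) = 26.064865
iter 1: u=1.575742  f(a)=+4.478e+00  f'(a)=-3.316e+00  a ← 26.064865 − (+4.478e+00/-3.316e+00) = 27.415373
iter 2: u=1.498119  f(a)=+3.716e-01  f'(a)=-2.787e+00  a ← 27.415373 − (+3.716e-01/-2.787e+00) = 27.548725
iter 3: u=1.490868  f(a)=+3.070e-03  f'(a)=-2.741e+00  a ← 27.548725 − (+3.070e-03/-2.741e+00) = 27.549845
iter 4: u=1.490807  f(a)=+2.134e-07  f'(a)=-2.740e+00  a ← 27.549845 − (+2.134e-07/-2.740e+00) = 27.549845
iter 5: u=1.490807  f(a)=+0.000e+00  f'(a)=-2.740e+00  a ← 27.549845 − (+0.000e+00/-2.740e+00) = 27.549845
converged: |Δa| < 1e-12 after 5 iterations
sag = a·(cosh(S/(2a)) − 1) = 27.549845·(cosh(1.490807) − 1) = 36.722128
T_max/T_min = cosh(S/(2a)) = 2.332934

a=27.550 sag=36.722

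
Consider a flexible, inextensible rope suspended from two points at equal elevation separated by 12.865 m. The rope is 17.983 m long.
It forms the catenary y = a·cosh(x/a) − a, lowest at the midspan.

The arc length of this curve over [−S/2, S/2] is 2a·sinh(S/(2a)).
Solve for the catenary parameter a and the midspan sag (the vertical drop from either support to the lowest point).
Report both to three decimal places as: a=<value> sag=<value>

seed: a₀ = √(S³/(24(L−S))) = √(12.865³/(24·5.118)) = 4.163503
iter 1: u=1.544973  f(a)=+6.467e-01  f'(a)=-3.098e+00  a ← 4.163503 − (+6.467e-01/-3.098e+00) = 4.372278
iter 2: u=1.471201  f(a)=+5.183e-02  f'(a)=-2.619e+00  a ← 4.372278 − (+5.183e-02/-2.619e+00) = 4.392064
iter 3: u=1.464573  f(a)=+3.969e-04  f'(a)=-2.579e+00  a ← 4.392064 − (+3.969e-04/-2.579e+00) = 4.392218
iter 4: u=1.464522  f(a)=+2.367e-08  f'(a)=-2.579e+00  a ← 4.392218 − (+2.367e-08/-2.579e+00) = 4.392218
iter 5: u=1.464522  f(a)=+0.000e+00  f'(a)=-2.579e+00  a ← 4.392218 − (+0.000e+00/-2.579e+00) = 4.392218
converged: |Δa| < 1e-12 after 5 iterations
sag = a·(cosh(S/(2a)) − 1) = 4.392218·(cosh(1.464522) − 1) = 5.614712
T_max/T_min = cosh(S/(2a)) = 2.278332

a=4.392 sag=5.615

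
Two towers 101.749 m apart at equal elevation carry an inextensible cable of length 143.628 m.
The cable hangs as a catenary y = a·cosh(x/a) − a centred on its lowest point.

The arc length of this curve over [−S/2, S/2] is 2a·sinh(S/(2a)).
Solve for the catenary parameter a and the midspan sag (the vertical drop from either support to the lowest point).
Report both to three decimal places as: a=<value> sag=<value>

a=34.209 sag=45.337

seed: a₀ = √(S³/(24(L−S))) = √(101.749³/(24·41.879)) = 32.373634
iter 1: u=1.571479  f(a)=+5.486e+00  f'(a)=-3.285e+00  a ← 32.373634 − (+5.486e+00/-3.285e+00) = 34.043516
iter 2: u=1.494396  f(a)=+4.530e-01  f'(a)=-2.763e+00  a ← 34.043516 − (+4.530e-01/-2.763e+00) = 34.207477
iter 3: u=1.487233  f(a)=+3.704e-03  f'(a)=-2.718e+00  a ← 34.207477 − (+3.704e-03/-2.718e+00) = 34.208840
iter 4: u=1.487174  f(a)=+2.521e-07  f'(a)=-2.718e+00  a ← 34.208840 − (+2.521e-07/-2.718e+00) = 34.208840
iter 5: u=1.487174  f(a)=+0.000e+00  f'(a)=-2.718e+00  a ← 34.208840 − (+0.000e+00/-2.718e+00) = 34.208840
converged: |Δa| < 1e-12 after 5 iterations
sag = a·(cosh(S/(2a)) − 1) = 34.208840·(cosh(1.487174) − 1) = 45.336715
T_max/T_min = cosh(S/(2a)) = 2.325292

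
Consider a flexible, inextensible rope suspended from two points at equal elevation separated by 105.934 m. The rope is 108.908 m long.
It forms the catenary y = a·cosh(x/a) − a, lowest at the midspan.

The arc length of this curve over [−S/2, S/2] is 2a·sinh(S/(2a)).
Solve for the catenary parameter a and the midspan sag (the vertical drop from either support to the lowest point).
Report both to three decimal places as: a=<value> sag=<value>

seed: a₀ = √(S³/(24(L−S))) = √(105.934³/(24·2.974)) = 129.055630
iter 1: u=0.410420  f(a)=+2.515e-02  f'(a)=-4.687e-02  a ← 129.055630 − (+2.515e-02/-4.687e-02) = 129.592190
iter 2: u=0.408721  f(a)=+1.577e-04  f'(a)=-4.628e-02  a ← 129.592190 − (+1.577e-04/-4.628e-02) = 129.595597
iter 3: u=0.408710  f(a)=+6.288e-09  f'(a)=-4.628e-02  a ← 129.595597 − (+6.288e-09/-4.628e-02) = 129.595597
iter 4: u=0.408710  f(a)=+2.842e-14  f'(a)=-4.628e-02  a ← 129.595597 − (+2.842e-14/-4.628e-02) = 129.595597
converged: |Δa| < 1e-12 after 4 iterations
sag = a·(cosh(S/(2a)) − 1) = 129.595597·(cosh(0.408710) − 1) = 10.975584
T_max/T_min = cosh(S/(2a)) = 1.084691

a=129.596 sag=10.976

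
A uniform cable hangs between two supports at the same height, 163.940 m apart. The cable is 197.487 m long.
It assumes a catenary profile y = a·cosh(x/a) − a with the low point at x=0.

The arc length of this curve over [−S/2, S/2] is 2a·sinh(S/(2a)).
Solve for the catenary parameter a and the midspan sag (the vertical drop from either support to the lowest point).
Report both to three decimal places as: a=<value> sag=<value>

a=76.148 sag=48.547

seed: a₀ = √(S³/(24(L−S))) = √(163.940³/(24·33.547)) = 73.976696
iter 1: u=1.108052  f(a)=+2.121e+00  f'(a)=-1.023e+00  a ← 73.976696 − (+2.121e+00/-1.023e+00) = 76.049041
iter 2: u=1.077857  f(a)=+9.238e-02  f'(a)=-9.359e-01  a ← 76.049041 − (+9.238e-02/-9.359e-01) = 76.147743
iter 3: u=1.076460  f(a)=+1.930e-04  f'(a)=-9.320e-01  a ← 76.147743 − (+1.930e-04/-9.320e-01) = 76.147950
iter 4: u=1.076457  f(a)=+8.459e-10  f'(a)=-9.320e-01  a ← 76.147950 − (+8.459e-10/-9.320e-01) = 76.147950
iter 5: u=1.076457  f(a)=-5.684e-14  f'(a)=-9.320e-01  a ← 76.147950 − (-5.684e-14/-9.320e-01) = 76.147950
converged: |Δa| < 1e-12 after 5 iterations
sag = a·(cosh(S/(2a)) − 1) = 76.147950·(cosh(1.076457) − 1) = 48.546834
T_max/T_min = cosh(S/(2a)) = 1.637533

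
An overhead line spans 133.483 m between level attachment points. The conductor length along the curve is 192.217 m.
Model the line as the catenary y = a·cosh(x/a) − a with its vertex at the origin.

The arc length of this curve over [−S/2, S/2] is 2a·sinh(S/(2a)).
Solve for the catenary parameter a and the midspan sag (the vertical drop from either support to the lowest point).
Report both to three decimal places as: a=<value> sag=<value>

a=43.552 sag=61.964

seed: a₀ = √(S³/(24(L−S))) = √(133.483³/(24·58.734)) = 41.076036
iter 1: u=1.624828  f(a)=+8.259e+00  f'(a)=-3.690e+00  a ← 41.076036 − (+8.259e+00/-3.690e+00) = 43.314454
iter 2: u=1.540860  f(a)=+7.231e-01  f'(a)=-3.069e+00  a ← 43.314454 − (+7.231e-01/-3.069e+00) = 43.550061
iter 3: u=1.532524  f(a)=+6.720e-03  f'(a)=-3.013e+00  a ← 43.550061 − (+6.720e-03/-3.013e+00) = 43.552291
iter 4: u=1.532445  f(a)=+5.921e-07  f'(a)=-3.012e+00  a ← 43.552291 − (+5.921e-07/-3.012e+00) = 43.552292
iter 5: u=1.532445  f(a)=+0.000e+00  f'(a)=-3.012e+00  a ← 43.552292 − (+0.000e+00/-3.012e+00) = 43.552292
converged: |Δa| < 1e-12 after 5 iterations
sag = a·(cosh(S/(2a)) − 1) = 43.552292·(cosh(1.532445) − 1) = 61.963801
T_max/T_min = cosh(S/(2a)) = 2.422745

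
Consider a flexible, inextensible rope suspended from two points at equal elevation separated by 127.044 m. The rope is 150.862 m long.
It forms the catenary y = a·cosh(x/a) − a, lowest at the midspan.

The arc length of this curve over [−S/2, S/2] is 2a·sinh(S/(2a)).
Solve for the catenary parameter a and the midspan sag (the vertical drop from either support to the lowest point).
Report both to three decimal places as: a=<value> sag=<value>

seed: a₀ = √(S³/(24(L−S))) = √(127.044³/(24·23.818)) = 59.892573
iter 1: u=1.060599  f(a)=+1.376e+00  f'(a)=-8.885e-01  a ← 59.892573 − (+1.376e+00/-8.885e-01) = 61.441319
iter 2: u=1.033865  f(a)=+5.518e-02  f'(a)=-8.185e-01  a ← 61.441319 − (+5.518e-02/-8.185e-01) = 61.508735
iter 3: u=1.032731  f(a)=+9.695e-05  f'(a)=-8.157e-01  a ← 61.508735 − (+9.695e-05/-8.157e-01) = 61.508853
iter 4: u=1.032729  f(a)=+3.005e-10  f'(a)=-8.156e-01  a ← 61.508853 − (+3.005e-10/-8.156e-01) = 61.508853
iter 5: u=1.032729  f(a)=-2.842e-14  f'(a)=-8.156e-01  a ← 61.508853 − (-2.842e-14/-8.156e-01) = 61.508853
converged: |Δa| < 1e-12 after 5 iterations
sag = a·(cosh(S/(2a)) − 1) = 61.508853·(cosh(1.032729) − 1) = 35.821382
T_max/T_min = cosh(S/(2a)) = 1.582378

a=61.509 sag=35.821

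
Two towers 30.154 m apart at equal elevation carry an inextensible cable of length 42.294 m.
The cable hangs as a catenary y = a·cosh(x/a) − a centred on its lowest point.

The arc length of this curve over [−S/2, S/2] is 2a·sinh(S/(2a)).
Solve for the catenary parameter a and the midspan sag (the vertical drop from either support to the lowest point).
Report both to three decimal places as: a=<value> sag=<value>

seed: a₀ = √(S³/(24(L−S))) = √(30.154³/(24·12.140)) = 9.700686
iter 1: u=1.554220  f(a)=+1.553e+00  f'(a)=-3.162e+00  a ← 9.700686 − (+1.553e+00/-3.162e+00) = 10.191974
iter 2: u=1.479301  f(a)=+1.258e-01  f'(a)=-2.669e+00  a ← 10.191974 − (+1.258e-01/-2.669e+00) = 10.239116
iter 3: u=1.472490  f(a)=+9.859e-04  f'(a)=-2.627e+00  a ← 10.239116 − (+9.859e-04/-2.627e+00) = 10.239492
iter 4: u=1.472436  f(a)=+6.160e-08  f'(a)=-2.627e+00  a ← 10.239492 − (+6.160e-08/-2.627e+00) = 10.239492
iter 5: u=1.472436  f(a)=+7.105e-15  f'(a)=-2.627e+00  a ← 10.239492 − (+7.105e-15/-2.627e+00) = 10.239492
converged: |Δa| < 1e-12 after 5 iterations
sag = a·(cosh(S/(2a)) − 1) = 10.239492·(cosh(1.472436) − 1) = 13.256099
T_max/T_min = cosh(S/(2a)) = 2.294605

a=10.239 sag=13.256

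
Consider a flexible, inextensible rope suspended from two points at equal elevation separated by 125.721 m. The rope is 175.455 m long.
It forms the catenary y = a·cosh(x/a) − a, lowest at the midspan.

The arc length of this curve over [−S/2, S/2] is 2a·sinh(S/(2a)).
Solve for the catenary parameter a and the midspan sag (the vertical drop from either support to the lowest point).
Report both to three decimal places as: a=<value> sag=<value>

seed: a₀ = √(S³/(24(L−S))) = √(125.721³/(24·49.734)) = 40.801810
iter 1: u=1.540630  f(a)=+6.247e+00  f'(a)=-3.068e+00  a ← 40.801810 − (+6.247e+00/-3.068e+00) = 42.838195
iter 2: u=1.467394  f(a)=+4.981e-01  f'(a)=-2.596e+00  a ← 42.838195 − (+4.981e-01/-2.596e+00) = 43.030060
iter 3: u=1.460851  f(a)=+3.774e-03  f'(a)=-2.557e+00  a ← 43.030060 − (+3.774e-03/-2.557e+00) = 43.031536
iter 4: u=1.460801  f(a)=+2.202e-07  f'(a)=-2.557e+00  a ← 43.031536 − (+2.202e-07/-2.557e+00) = 43.031536
iter 5: u=1.460801  f(a)=+2.842e-14  f'(a)=-2.557e+00  a ← 43.031536 − (+2.842e-14/-2.557e+00) = 43.031536
converged: |Δa| < 1e-12 after 5 iterations
sag = a·(cosh(S/(2a)) − 1) = 43.031536·(cosh(1.460801) − 1) = 54.681449
T_max/T_min = cosh(S/(2a)) = 2.270730

a=43.032 sag=54.681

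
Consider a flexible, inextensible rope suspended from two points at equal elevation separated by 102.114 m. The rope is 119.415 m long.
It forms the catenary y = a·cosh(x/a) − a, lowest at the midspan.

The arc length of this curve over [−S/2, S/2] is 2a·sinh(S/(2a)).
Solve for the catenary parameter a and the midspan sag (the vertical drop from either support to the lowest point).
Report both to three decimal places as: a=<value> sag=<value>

seed: a₀ = √(S³/(24(L−S))) = √(102.114³/(24·17.301)) = 50.639185
iter 1: u=1.008251  f(a)=+9.010e-01  f'(a)=-7.553e-01  a ← 50.639185 − (+9.010e-01/-7.553e-01) = 51.831992
iter 2: u=0.985048  f(a)=+3.282e-02  f'(a)=-7.012e-01  a ← 51.831992 − (+3.282e-02/-7.012e-01) = 51.878791
iter 3: u=0.984159  f(a)=+4.718e-05  f'(a)=-6.992e-01  a ← 51.878791 − (+4.718e-05/-6.992e-01) = 51.878859
iter 4: u=0.984158  f(a)=+9.786e-11  f'(a)=-6.992e-01  a ← 51.878859 − (+9.786e-11/-6.992e-01) = 51.878859
iter 5: u=0.984158  f(a)=+1.421e-14  f'(a)=-6.992e-01  a ← 51.878859 − (+1.421e-14/-6.992e-01) = 51.878859
converged: |Δa| < 1e-12 after 5 iterations
sag = a·(cosh(S/(2a)) − 1) = 51.878859·(cosh(0.984158) − 1) = 27.218559
T_max/T_min = cosh(S/(2a)) = 1.524656

a=51.879 sag=27.219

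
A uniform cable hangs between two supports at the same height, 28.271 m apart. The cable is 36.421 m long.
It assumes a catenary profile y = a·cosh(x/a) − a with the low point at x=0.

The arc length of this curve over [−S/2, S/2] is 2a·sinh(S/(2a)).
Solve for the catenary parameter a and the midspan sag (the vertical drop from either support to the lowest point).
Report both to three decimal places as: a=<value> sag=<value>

a=11.185 sag=10.186

seed: a₀ = √(S³/(24(L−S))) = √(28.271³/(24·8.150)) = 10.747992
iter 1: u=1.315176  f(a)=+7.346e-01  f'(a)=-1.796e+00  a ← 10.747992 − (+7.346e-01/-1.796e+00) = 11.157091
iter 2: u=1.266952  f(a)=+4.402e-02  f'(a)=-1.586e+00  a ← 11.157091 − (+4.402e-02/-1.586e+00) = 11.184844
iter 3: u=1.263808  f(a)=+1.804e-04  f'(a)=-1.573e+00  a ← 11.184844 − (+1.804e-04/-1.573e+00) = 11.184959
iter 4: u=1.263795  f(a)=+3.057e-09  f'(a)=-1.573e+00  a ← 11.184959 − (+3.057e-09/-1.573e+00) = 11.184959
iter 5: u=1.263795  f(a)=+7.105e-15  f'(a)=-1.573e+00  a ← 11.184959 − (+7.105e-15/-1.573e+00) = 11.184959
converged: |Δa| < 1e-12 after 5 iterations
sag = a·(cosh(S/(2a)) − 1) = 11.184959·(cosh(1.263795) − 1) = 10.186181
T_max/T_min = cosh(S/(2a)) = 1.910704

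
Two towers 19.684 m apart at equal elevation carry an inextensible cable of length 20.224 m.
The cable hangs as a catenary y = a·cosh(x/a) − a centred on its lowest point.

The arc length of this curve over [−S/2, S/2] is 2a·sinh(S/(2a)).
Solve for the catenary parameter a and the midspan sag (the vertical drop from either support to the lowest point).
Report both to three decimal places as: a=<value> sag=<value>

seed: a₀ = √(S³/(24(L−S))) = √(19.684³/(24·0.540)) = 24.258701
iter 1: u=0.405710  f(a)=+4.462e-03  f'(a)=-4.526e-02  a ← 24.258701 − (+4.462e-03/-4.526e-02) = 24.357285
iter 2: u=0.404068  f(a)=+2.734e-05  f'(a)=-4.470e-02  a ← 24.357285 − (+2.734e-05/-4.470e-02) = 24.357897
iter 3: u=0.404058  f(a)=+1.041e-09  f'(a)=-4.470e-02  a ← 24.357897 − (+1.041e-09/-4.470e-02) = 24.357897
iter 4: u=0.404058  f(a)=+3.553e-15  f'(a)=-4.470e-02  a ← 24.357897 − (+3.553e-15/-4.470e-02) = 24.357897
converged: |Δa| < 1e-12 after 4 iterations
sag = a·(cosh(S/(2a)) − 1) = 24.357897·(cosh(0.404058) − 1) = 2.015569
T_max/T_min = cosh(S/(2a)) = 1.082748

a=24.358 sag=2.016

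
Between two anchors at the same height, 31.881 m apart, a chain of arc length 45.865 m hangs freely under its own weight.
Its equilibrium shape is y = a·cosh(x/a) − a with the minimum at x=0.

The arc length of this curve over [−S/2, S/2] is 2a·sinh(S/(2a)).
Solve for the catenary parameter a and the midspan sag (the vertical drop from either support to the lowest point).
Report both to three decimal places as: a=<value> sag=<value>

a=10.417 sag=14.771

seed: a₀ = √(S³/(24(L−S))) = √(31.881³/(24·13.984)) = 9.825996
iter 1: u=1.622278  f(a)=+1.960e+00  f'(a)=-3.669e+00  a ← 9.825996 − (+1.960e+00/-3.669e+00) = 10.360085
iter 2: u=1.538646  f(a)=+1.711e-01  f'(a)=-3.054e+00  a ← 10.360085 − (+1.711e-01/-3.054e+00) = 10.416118
iter 3: u=1.530369  f(a)=+1.581e-03  f'(a)=-2.998e+00  a ← 10.416118 − (+1.581e-03/-2.998e+00) = 10.416645
iter 4: u=1.530291  f(a)=+1.376e-07  f'(a)=-2.997e+00  a ← 10.416645 − (+1.376e-07/-2.997e+00) = 10.416645
iter 5: u=1.530291  f(a)=+0.000e+00  f'(a)=-2.997e+00  a ← 10.416645 − (+0.000e+00/-2.997e+00) = 10.416645
converged: |Δa| < 1e-12 after 5 iterations
sag = a·(cosh(S/(2a)) − 1) = 10.416645·(cosh(1.530291) − 1) = 14.770774
T_max/T_min = cosh(S/(2a)) = 2.417997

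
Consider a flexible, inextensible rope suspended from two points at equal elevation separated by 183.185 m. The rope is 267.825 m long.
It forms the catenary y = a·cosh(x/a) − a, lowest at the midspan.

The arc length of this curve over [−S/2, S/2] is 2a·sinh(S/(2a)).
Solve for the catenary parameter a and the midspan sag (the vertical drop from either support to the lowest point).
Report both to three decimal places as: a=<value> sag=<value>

a=58.478 sag=87.646

seed: a₀ = √(S³/(24(L−S))) = √(183.185³/(24·84.640)) = 55.009971
iter 1: u=1.665016  f(a)=+1.254e+01  f'(a)=-4.019e+00  a ← 55.009971 − (+1.254e+01/-4.019e+00) = 58.129237
iter 2: u=1.575670  f(a)=+1.145e+00  f'(a)=-3.316e+00  a ← 58.129237 − (+1.145e+00/-3.316e+00) = 58.474701
iter 3: u=1.566361  f(a)=+1.168e-02  f'(a)=-3.248e+00  a ← 58.474701 − (+1.168e-02/-3.248e+00) = 58.478298
iter 4: u=1.566265  f(a)=+1.243e-06  f'(a)=-3.248e+00  a ← 58.478298 − (+1.243e-06/-3.248e+00) = 58.478299
iter 5: u=1.566265  f(a)=-5.684e-14  f'(a)=-3.248e+00  a ← 58.478299 − (-5.684e-14/-3.248e+00) = 58.478299
converged: |Δa| < 1e-12 after 5 iterations
sag = a·(cosh(S/(2a)) − 1) = 58.478299·(cosh(1.566265) − 1) = 87.645858
T_max/T_min = cosh(S/(2a)) = 2.498776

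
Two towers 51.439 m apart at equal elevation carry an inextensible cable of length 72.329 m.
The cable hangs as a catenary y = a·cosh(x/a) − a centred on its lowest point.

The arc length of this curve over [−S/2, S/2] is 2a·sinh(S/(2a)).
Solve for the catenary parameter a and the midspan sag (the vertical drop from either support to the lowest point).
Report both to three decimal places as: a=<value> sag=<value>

a=17.399 sag=22.733

seed: a₀ = √(S³/(24(L−S))) = √(51.439³/(24·20.890)) = 16.476461
iter 1: u=1.560984  f(a)=+2.698e+00  f'(a)=-3.210e+00  a ← 16.476461 − (+2.698e+00/-3.210e+00) = 17.316951
iter 2: u=1.485221  f(a)=+2.202e-01  f'(a)=-2.705e+00  a ← 17.316951 − (+2.202e-01/-2.705e+00) = 17.398333
iter 3: u=1.478274  f(a)=+1.754e-03  f'(a)=-2.663e+00  a ← 17.398333 − (+1.754e-03/-2.663e+00) = 17.398992
iter 4: u=1.478218  f(a)=+1.134e-07  f'(a)=-2.662e+00  a ← 17.398992 − (+1.134e-07/-2.662e+00) = 17.398992
iter 5: u=1.478218  f(a)=-1.421e-14  f'(a)=-2.662e+00  a ← 17.398992 − (-1.421e-14/-2.662e+00) = 17.398992
converged: |Δa| < 1e-12 after 5 iterations
sag = a·(cosh(S/(2a)) − 1) = 17.398992·(cosh(1.478218) − 1) = 22.733239
T_max/T_min = cosh(S/(2a)) = 2.306584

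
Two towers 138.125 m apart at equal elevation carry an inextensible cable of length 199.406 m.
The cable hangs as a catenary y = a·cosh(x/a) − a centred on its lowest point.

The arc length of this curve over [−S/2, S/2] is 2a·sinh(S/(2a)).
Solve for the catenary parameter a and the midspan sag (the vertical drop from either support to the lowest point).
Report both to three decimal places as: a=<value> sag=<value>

a=44.900 sag=64.446

seed: a₀ = √(S³/(24(L−S))) = √(138.125³/(24·61.281)) = 42.329184
iter 1: u=1.631558  f(a)=+8.693e+00  f'(a)=-3.743e+00  a ← 42.329184 − (+8.693e+00/-3.743e+00) = 44.651516
iter 2: u=1.546700  f(a)=+7.667e-01  f'(a)=-3.110e+00  a ← 44.651516 − (+7.667e-01/-3.110e+00) = 44.898068
iter 3: u=1.538207  f(a)=+7.238e-03  f'(a)=-3.051e+00  a ← 44.898068 − (+7.238e-03/-3.051e+00) = 44.900440
iter 4: u=1.538125  f(a)=+6.585e-07  f'(a)=-3.051e+00  a ← 44.900440 − (+6.585e-07/-3.051e+00) = 44.900440
iter 5: u=1.538125  f(a)=+0.000e+00  f'(a)=-3.051e+00  a ← 44.900440 − (+0.000e+00/-3.051e+00) = 44.900440
converged: |Δa| < 1e-12 after 5 iterations
sag = a·(cosh(S/(2a)) − 1) = 44.900440·(cosh(1.538125) − 1) = 64.446429
T_max/T_min = cosh(S/(2a)) = 2.435318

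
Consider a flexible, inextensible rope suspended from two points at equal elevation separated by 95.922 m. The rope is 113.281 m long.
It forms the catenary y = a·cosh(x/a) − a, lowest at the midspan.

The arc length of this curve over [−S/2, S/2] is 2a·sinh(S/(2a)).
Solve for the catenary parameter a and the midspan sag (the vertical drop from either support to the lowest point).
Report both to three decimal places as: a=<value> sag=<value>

a=47.227 sag=26.519

seed: a₀ = √(S³/(24(L−S))) = √(95.922³/(24·17.359)) = 46.026650
iter 1: u=1.042027  f(a)=+9.672e-01  f'(a)=-8.394e-01  a ← 46.026650 − (+9.672e-01/-8.394e-01) = 47.178805
iter 2: u=1.016579  f(a)=+3.751e-02  f'(a)=-7.755e-01  a ← 47.178805 − (+3.751e-02/-7.755e-01) = 47.227171
iter 3: u=1.015538  f(a)=+6.145e-05  f'(a)=-7.729e-01  a ← 47.227171 − (+6.145e-05/-7.729e-01) = 47.227251
iter 4: u=1.015537  f(a)=+1.655e-10  f'(a)=-7.729e-01  a ← 47.227251 − (+1.655e-10/-7.729e-01) = 47.227251
iter 5: u=1.015537  f(a)=+1.421e-14  f'(a)=-7.729e-01  a ← 47.227251 − (+1.421e-14/-7.729e-01) = 47.227251
converged: |Δa| < 1e-12 after 5 iterations
sag = a·(cosh(S/(2a)) − 1) = 47.227251·(cosh(1.015537) − 1) = 26.519339
T_max/T_min = cosh(S/(2a)) = 1.561526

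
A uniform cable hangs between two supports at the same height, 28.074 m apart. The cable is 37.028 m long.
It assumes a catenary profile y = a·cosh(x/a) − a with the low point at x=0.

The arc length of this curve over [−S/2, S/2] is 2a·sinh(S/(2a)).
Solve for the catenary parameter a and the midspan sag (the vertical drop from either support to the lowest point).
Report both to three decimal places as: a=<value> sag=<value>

seed: a₀ = √(S³/(24(L−S))) = √(28.074³/(24·8.954)) = 10.147108
iter 1: u=1.383350  f(a)=+8.968e-01  f'(a)=-2.126e+00  a ← 10.147108 − (+8.968e-01/-2.126e+00) = 10.568854
iter 2: u=1.328148  f(a)=+5.894e-02  f'(a)=-1.855e+00  a ← 10.568854 − (+5.894e-02/-1.855e+00) = 10.600624
iter 3: u=1.324167  f(a)=+2.942e-04  f'(a)=-1.837e+00  a ← 10.600624 − (+2.942e-04/-1.837e+00) = 10.600784
iter 4: u=1.324147  f(a)=+7.413e-09  f'(a)=-1.837e+00  a ← 10.600784 − (+7.413e-09/-1.837e+00) = 10.600784
iter 5: u=1.324147  f(a)=+0.000e+00  f'(a)=-1.837e+00  a ← 10.600784 − (+0.000e+00/-1.837e+00) = 10.600784
converged: |Δa| < 1e-12 after 5 iterations
sag = a·(cosh(S/(2a)) − 1) = 10.600784·(cosh(1.324147) − 1) = 10.733339
T_max/T_min = cosh(S/(2a)) = 2.012504

a=10.601 sag=10.733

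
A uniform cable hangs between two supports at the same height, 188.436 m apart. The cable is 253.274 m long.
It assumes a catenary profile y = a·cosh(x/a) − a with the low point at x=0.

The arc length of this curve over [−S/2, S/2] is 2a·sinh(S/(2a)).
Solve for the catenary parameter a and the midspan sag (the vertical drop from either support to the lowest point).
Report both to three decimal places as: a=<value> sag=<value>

a=68.721 sag=75.361

seed: a₀ = √(S³/(24(L−S))) = √(188.436³/(24·64.838)) = 65.573051
iter 1: u=1.436840  f(a)=+7.032e+00  f'(a)=-2.417e+00  a ← 65.573051 − (+7.032e+00/-2.417e+00) = 68.482089
iter 2: u=1.375805  f(a)=+4.950e-01  f'(a)=-2.088e+00  a ← 68.482089 − (+4.950e-01/-2.088e+00) = 68.719180
iter 3: u=1.371058  f(a)=+2.864e-03  f'(a)=-2.064e+00  a ← 68.719180 − (+2.864e-03/-2.064e+00) = 68.720568
iter 4: u=1.371031  f(a)=+9.707e-08  f'(a)=-2.064e+00  a ← 68.720568 − (+9.707e-08/-2.064e+00) = 68.720568
iter 5: u=1.371031  f(a)=-2.842e-14  f'(a)=-2.064e+00  a ← 68.720568 − (-2.842e-14/-2.064e+00) = 68.720568
converged: |Δa| < 1e-12 after 5 iterations
sag = a·(cosh(S/(2a)) − 1) = 68.720568·(cosh(1.371031) − 1) = 75.360820
T_max/T_min = cosh(S/(2a)) = 2.096627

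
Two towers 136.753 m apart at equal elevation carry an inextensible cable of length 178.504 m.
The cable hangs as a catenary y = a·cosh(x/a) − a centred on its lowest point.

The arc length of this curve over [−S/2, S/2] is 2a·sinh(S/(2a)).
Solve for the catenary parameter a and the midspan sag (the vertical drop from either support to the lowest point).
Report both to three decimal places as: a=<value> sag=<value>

a=52.688 sag=50.955

seed: a₀ = √(S³/(24(L−S))) = √(136.753³/(24·41.751)) = 50.520336
iter 1: u=1.353445  f(a)=+3.995e+00  f'(a)=-1.976e+00  a ← 50.520336 − (+3.995e+00/-1.976e+00) = 52.542043
iter 2: u=1.301367  f(a)=+2.523e-01  f'(a)=-1.734e+00  a ← 52.542043 − (+2.523e-01/-1.734e+00) = 52.687591
iter 3: u=1.297772  f(a)=+1.157e-03  f'(a)=-1.718e+00  a ← 52.687591 − (+1.157e-03/-1.718e+00) = 52.688264
iter 4: u=1.297756  f(a)=+2.455e-08  f'(a)=-1.718e+00  a ← 52.688264 − (+2.455e-08/-1.718e+00) = 52.688264
iter 5: u=1.297756  f(a)=+2.842e-14  f'(a)=-1.718e+00  a ← 52.688264 − (+2.842e-14/-1.718e+00) = 52.688264
converged: |Δa| < 1e-12 after 5 iterations
sag = a·(cosh(S/(2a)) − 1) = 52.688264·(cosh(1.297756) − 1) = 50.955224
T_max/T_min = cosh(S/(2a)) = 1.967108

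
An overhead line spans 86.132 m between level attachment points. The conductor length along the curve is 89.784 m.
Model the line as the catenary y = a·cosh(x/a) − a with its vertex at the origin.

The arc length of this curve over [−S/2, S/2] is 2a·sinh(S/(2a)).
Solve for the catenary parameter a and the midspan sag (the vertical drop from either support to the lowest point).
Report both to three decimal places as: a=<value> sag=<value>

a=85.922 sag=11.021

seed: a₀ = √(S³/(24(L−S))) = √(86.132³/(24·3.652)) = 85.383862
iter 1: u=0.504381  f(a)=+4.674e-02  f'(a)=-8.774e-02  a ← 85.383862 − (+4.674e-02/-8.774e-02) = 85.916530
iter 2: u=0.501254  f(a)=+4.410e-04  f'(a)=-8.609e-02  a ← 85.916530 − (+4.410e-04/-8.609e-02) = 85.921652
iter 3: u=0.501224  f(a)=+4.009e-08  f'(a)=-8.607e-02  a ← 85.921652 − (+4.009e-08/-8.607e-02) = 85.921652
iter 4: u=0.501224  f(a)=+0.000e+00  f'(a)=-8.607e-02  a ← 85.921652 − (+0.000e+00/-8.607e-02) = 85.921652
converged: |Δa| < 1e-12 after 4 iterations
sag = a·(cosh(S/(2a)) − 1) = 85.921652·(cosh(0.501224) − 1) = 11.020712
T_max/T_min = cosh(S/(2a)) = 1.128265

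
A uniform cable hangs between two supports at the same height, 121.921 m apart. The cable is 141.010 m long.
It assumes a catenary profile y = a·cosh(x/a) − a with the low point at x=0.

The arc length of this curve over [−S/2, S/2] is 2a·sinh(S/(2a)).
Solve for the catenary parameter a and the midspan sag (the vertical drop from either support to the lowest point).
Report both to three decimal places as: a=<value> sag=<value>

seed: a₀ = √(S³/(24(L−S))) = √(121.921³/(24·19.089)) = 62.895643
iter 1: u=0.969232  f(a)=+9.169e-01  f'(a)=-6.660e-01  a ← 62.895643 − (+9.169e-01/-6.660e-01) = 64.272482
iter 2: u=0.948470  f(a)=+3.097e-02  f'(a)=-6.217e-01  a ← 64.272482 − (+3.097e-02/-6.217e-01) = 64.322305
iter 3: u=0.947735  f(a)=+3.808e-05  f'(a)=-6.201e-01  a ← 64.322305 − (+3.808e-05/-6.201e-01) = 64.322366
iter 4: u=0.947734  f(a)=+5.772e-11  f'(a)=-6.201e-01  a ← 64.322366 − (+5.772e-11/-6.201e-01) = 64.322366
iter 5: u=0.947734  f(a)=-2.842e-14  f'(a)=-6.201e-01  a ← 64.322366 − (-2.842e-14/-6.201e-01) = 64.322366
converged: |Δa| < 1e-12 after 5 iterations
sag = a·(cosh(S/(2a)) − 1) = 64.322366·(cosh(0.947734) − 1) = 31.115162
T_max/T_min = cosh(S/(2a)) = 1.483738

a=64.322 sag=31.115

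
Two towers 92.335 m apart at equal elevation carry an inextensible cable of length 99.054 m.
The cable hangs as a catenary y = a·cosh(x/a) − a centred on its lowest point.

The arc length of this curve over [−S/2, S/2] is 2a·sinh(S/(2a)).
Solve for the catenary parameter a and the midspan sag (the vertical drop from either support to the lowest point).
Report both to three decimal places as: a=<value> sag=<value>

seed: a₀ = √(S³/(24(L−S))) = √(92.335³/(24·6.719)) = 69.870136
iter 1: u=0.660762  f(a)=+1.482e-01  f'(a)=-2.009e-01  a ← 69.870136 − (+1.482e-01/-2.009e-01) = 70.608032
iter 2: u=0.653856  f(a)=+2.381e-03  f'(a)=-1.945e-01  a ← 70.608032 − (+2.381e-03/-1.945e-01) = 70.620275
iter 3: u=0.653743  f(a)=+6.365e-07  f'(a)=-1.943e-01  a ← 70.620275 − (+6.365e-07/-1.943e-01) = 70.620278
iter 4: u=0.653743  f(a)=+2.842e-14  f'(a)=-1.943e-01  a ← 70.620278 − (+2.842e-14/-1.943e-01) = 70.620278
converged: |Δa| < 1e-12 after 4 iterations
sag = a·(cosh(S/(2a)) − 1) = 70.620278·(cosh(0.653743) − 1) = 15.636011
T_max/T_min = cosh(S/(2a)) = 1.221410

a=70.620 sag=15.636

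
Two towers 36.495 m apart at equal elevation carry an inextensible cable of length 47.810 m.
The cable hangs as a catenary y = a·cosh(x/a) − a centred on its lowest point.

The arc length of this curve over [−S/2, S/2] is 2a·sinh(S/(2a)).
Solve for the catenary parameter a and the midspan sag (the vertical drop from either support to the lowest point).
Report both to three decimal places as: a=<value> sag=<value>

seed: a₀ = √(S³/(24(L−S))) = √(36.495³/(24·11.315)) = 13.378800
iter 1: u=1.363912  f(a)=+1.100e+00  f'(a)=-2.028e+00  a ← 13.378800 − (+1.100e+00/-2.028e+00) = 13.921402
iter 2: u=1.310752  f(a)=+7.048e-02  f'(a)=-1.776e+00  a ← 13.921402 − (+7.048e-02/-1.776e+00) = 13.961094
iter 3: u=1.307025  f(a)=+3.329e-04  f'(a)=-1.759e+00  a ← 13.961094 − (+3.329e-04/-1.759e+00) = 13.961283
iter 4: u=1.307007  f(a)=+7.507e-09  f'(a)=-1.759e+00  a ← 13.961283 − (+7.507e-09/-1.759e+00) = 13.961283
iter 5: u=1.307007  f(a)=+7.105e-15  f'(a)=-1.759e+00  a ← 13.961283 − (+7.105e-15/-1.759e+00) = 13.961283
converged: |Δa| < 1e-12 after 5 iterations
sag = a·(cosh(S/(2a)) − 1) = 13.961283·(cosh(1.307007) − 1) = 13.722041
T_max/T_min = cosh(S/(2a)) = 1.982864

a=13.961 sag=13.722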